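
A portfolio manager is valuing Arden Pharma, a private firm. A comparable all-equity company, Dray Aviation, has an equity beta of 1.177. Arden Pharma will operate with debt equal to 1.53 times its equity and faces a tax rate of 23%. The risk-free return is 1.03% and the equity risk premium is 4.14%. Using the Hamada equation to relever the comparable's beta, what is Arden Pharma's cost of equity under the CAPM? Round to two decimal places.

β_L = β_U × [1 + (1 − t)(D/E)] = 1.177 × [1 + (1 − 0.23) × 1.53]
    = 1.177 × [1 + 0.77 × 1.53] = 1.177 × 2.1781 = 2.5636
E(R) = R_f + β_L × MRP = 1.03% + 2.5636 × 4.14% = 11.64%

11.64%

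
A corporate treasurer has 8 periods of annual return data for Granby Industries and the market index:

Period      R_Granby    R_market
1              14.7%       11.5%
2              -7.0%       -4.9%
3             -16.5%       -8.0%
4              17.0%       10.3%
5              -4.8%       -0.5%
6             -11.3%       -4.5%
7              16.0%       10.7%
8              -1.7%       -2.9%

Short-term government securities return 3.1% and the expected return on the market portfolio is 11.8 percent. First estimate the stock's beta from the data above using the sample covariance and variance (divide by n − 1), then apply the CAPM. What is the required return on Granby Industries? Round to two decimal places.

17.14%

Mean R_i = (14.7 − 7.0 − 16.5 + 17.0 − 4.8 − 11.3 + 16.0 − 1.7) / 8 = 0.8000%
Mean R_m = (11.5 − 4.9 − 8.0 + 10.3 − 0.5 − 4.5 + 10.7 − 2.9) / 8 = 1.4625%
Σ(R_i − R̄_i)(R_m − R̄_m) = 730.4700  ⇒  Cov = 730.4700 / 7 = 104.3529
Σ(R_m − R̄_m)² = 452.6388  ⇒  Var(R_m) = 452.6388 / 7 = 64.6627
β = Cov / Var(R_m) = 104.3529 / 64.6627 = 1.6138
MRP = 11.8% − 3.1% = 8.70%
E(R) = R_f + β × MRP = 3.1% + 1.6138 × 8.7% = 17.14%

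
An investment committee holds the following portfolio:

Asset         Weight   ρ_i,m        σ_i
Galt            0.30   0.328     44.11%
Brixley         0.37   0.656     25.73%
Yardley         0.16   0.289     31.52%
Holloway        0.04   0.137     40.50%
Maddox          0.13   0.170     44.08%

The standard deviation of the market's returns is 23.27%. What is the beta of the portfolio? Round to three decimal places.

0.569

β_Galt = 0.328 × 44.11% / 23.27% = 0.6217
β_Brixley = 0.656 × 25.73% / 23.27% = 0.7253
β_Yardley = 0.289 × 31.52% / 23.27% = 0.3915
β_Holloway = 0.137 × 40.50% / 23.27% = 0.2384
β_Maddox = 0.170 × 44.08% / 23.27% = 0.3220
β_P = Σ w_i β_i = 0.30×0.6217 + 0.37×0.7253 + 0.16×0.3915 + 0.04×0.2384 + 0.13×0.3220 = 0.5689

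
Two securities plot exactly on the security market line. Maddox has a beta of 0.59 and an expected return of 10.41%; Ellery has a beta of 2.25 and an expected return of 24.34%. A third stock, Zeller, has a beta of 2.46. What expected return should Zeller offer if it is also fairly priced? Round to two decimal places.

MRP (SML slope) = (24.34% − 10.41%) / (2.25 − 0.59) = 13.93% / 1.66 = 8.3916%
R_f (intercept) = 10.41% − 0.59 × 8.3916% = 5.4590%
E(R_Zeller) = R_f + β × MRP = 5.4590% + 2.46 × 8.3916% = 26.10%

26.10%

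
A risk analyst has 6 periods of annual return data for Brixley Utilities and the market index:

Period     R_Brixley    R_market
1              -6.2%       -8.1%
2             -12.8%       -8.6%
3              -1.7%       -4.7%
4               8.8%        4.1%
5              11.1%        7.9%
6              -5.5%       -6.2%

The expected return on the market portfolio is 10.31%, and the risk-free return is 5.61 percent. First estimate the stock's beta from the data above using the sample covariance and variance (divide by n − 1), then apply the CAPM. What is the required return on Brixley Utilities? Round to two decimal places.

11.71%

Mean R_i = (-6.2 − 12.8 − 1.7 + 8.8 + 11.1 − 5.5) / 6 = -1.0500%
Mean R_m = (-8.1 − 8.6 − 4.7 + 4.1 + 7.9 − 6.2) / 6 = -2.6000%
Σ(R_i − R̄_i)(R_m − R̄_m) = 309.7800  ⇒  Cov = 309.7800 / 5 = 61.9560
Σ(R_m − R̄_m)² = 238.7600  ⇒  Var(R_m) = 238.7600 / 5 = 47.7520
β = Cov / Var(R_m) = 61.9560 / 47.7520 = 1.2975
MRP = 10.31% − 5.61% = 4.70%
E(R) = R_f + β × MRP = 5.61% + 1.2975 × 4.70% = 11.71%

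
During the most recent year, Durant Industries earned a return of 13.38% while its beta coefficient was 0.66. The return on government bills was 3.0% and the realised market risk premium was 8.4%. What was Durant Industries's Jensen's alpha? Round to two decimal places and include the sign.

+4.84%

CAPM benchmark = R_f + β(R_m − R_f) = 3.0% + 0.66 × 8.4% = 8.5440%
α = actual − benchmark = 13.38% − 8.5440% = +4.84%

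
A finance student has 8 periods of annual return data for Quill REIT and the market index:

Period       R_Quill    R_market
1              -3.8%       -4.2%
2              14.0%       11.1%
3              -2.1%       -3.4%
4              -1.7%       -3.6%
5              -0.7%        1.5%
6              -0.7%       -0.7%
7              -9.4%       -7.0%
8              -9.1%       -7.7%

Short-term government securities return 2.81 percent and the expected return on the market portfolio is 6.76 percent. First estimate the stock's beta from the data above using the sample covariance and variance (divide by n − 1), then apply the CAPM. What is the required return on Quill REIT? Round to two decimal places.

Mean R_i = (-3.8 + 14.0 − 2.1 − 1.7 − 0.7 − 0.7 − 9.4 − 9.1) / 8 = -1.6875%
Mean R_m = (-4.2 + 11.1 − 3.4 − 3.6 + 1.5 − 0.7 − 7.0 − 7.7) / 8 = -1.7500%
Σ(R_i − R̄_i)(R_m − R̄_m) = 296.3050  ⇒  Cov = 296.3050 / 7 = 42.3293
Σ(R_m − R̄_m)² = 251.9000  ⇒  Var(R_m) = 251.9000 / 7 = 35.9857
β = Cov / Var(R_m) = 42.3293 / 35.9857 = 1.1763
MRP = 6.76% − 2.81% = 3.95%
E(R) = R_f + β × MRP = 2.81% + 1.1763 × 3.95% = 7.46%

7.46%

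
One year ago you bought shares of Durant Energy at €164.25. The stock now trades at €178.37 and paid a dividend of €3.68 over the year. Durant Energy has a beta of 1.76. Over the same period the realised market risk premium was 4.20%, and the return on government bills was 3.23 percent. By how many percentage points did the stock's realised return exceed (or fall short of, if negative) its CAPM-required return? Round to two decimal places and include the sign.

Realised HPR = (P1 + D1 − P0) / P0 = (178.37 + 3.68 − 164.25) / 164.25 = 17.80 / 164.25 = 10.8371%
CAPM required = R_f + β·MRP = 3.23% + 1.76 × 4.20% = 10.6220%
α = realised − required = 10.8371% − 10.6220% = +0.22%

+0.22%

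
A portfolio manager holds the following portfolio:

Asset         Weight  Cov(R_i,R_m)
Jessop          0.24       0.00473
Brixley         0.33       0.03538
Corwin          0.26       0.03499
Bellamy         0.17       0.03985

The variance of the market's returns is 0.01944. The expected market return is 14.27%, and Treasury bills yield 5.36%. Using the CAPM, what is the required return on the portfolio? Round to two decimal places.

β_Jessop = 0.00473 / 0.01944 = 0.2433
β_Brixley = 0.03538 / 0.01944 = 1.8200
β_Corwin = 0.03499 / 0.01944 = 1.7999
β_Bellamy = 0.03985 / 0.01944 = 2.0499
β_P = Σ w_i β_i = 0.24×0.2433 + 0.33×1.8200 + 0.26×1.7999 + 0.17×2.0499 = 1.4754
MRP = 14.27% − 5.36% = 8.91%
E(R_P) = R_f + β_P × MRP = 5.36% + 1.4754 × 8.91% = 18.51%

18.51%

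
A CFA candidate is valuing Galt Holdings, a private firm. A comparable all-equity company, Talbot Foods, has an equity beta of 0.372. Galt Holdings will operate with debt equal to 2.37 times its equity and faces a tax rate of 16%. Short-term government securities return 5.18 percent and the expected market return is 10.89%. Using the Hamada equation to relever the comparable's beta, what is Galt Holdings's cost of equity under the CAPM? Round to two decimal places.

11.53%

β_L = β_U × [1 + (1 − t)(D/E)] = 0.372 × [1 + (1 − 0.16) × 2.37]
    = 0.372 × [1 + 0.84 × 2.37] = 0.372 × 2.9908 = 1.1126
MRP = 10.89% − 5.18% = 5.71%
E(R) = R_f + β_L × MRP = 5.18% + 1.1126 × 5.71% = 11.53%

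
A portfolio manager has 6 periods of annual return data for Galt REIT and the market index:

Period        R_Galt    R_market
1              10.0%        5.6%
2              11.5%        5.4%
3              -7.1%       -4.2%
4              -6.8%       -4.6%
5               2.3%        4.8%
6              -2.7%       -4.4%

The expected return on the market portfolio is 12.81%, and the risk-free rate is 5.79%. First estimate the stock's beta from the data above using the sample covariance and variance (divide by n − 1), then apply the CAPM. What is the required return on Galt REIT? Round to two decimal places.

Mean R_i = (10.0 + 11.5 − 7.1 − 6.8 + 2.3 − 2.7) / 6 = 1.2000%
Mean R_m = (5.6 + 5.4 − 4.2 − 4.6 + 4.8 − 4.4) / 6 = 0.4333%
Σ(R_i − R̄_i)(R_m − R̄_m) = 199.0000  ⇒  Cov = 199.0000 / 5 = 39.8000
Σ(R_m − R̄_m)² = 140.5933  ⇒  Var(R_m) = 140.5933 / 5 = 28.1187
β = Cov / Var(R_m) = 39.8000 / 28.1187 = 1.4154
MRP = 12.81% − 5.79% = 7.02%
E(R) = R_f + β × MRP = 5.79% + 1.4154 × 7.02% = 15.73%

15.73%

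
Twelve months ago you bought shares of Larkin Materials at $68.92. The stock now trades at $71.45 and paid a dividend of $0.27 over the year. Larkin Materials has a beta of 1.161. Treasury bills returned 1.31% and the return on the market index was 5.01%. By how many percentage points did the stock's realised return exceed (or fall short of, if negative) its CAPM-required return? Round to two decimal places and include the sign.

-1.54%

Realised HPR = (P1 + D1 − P0) / P0 = (71.45 + 0.27 − 68.92) / 68.92 = 2.80 / 68.92 = 4.0627%
MRP = 5.01% − 1.31% = 3.70%
CAPM required = R_f + β·MRP = 1.31% + 1.161 × 3.70% = 5.60570%
α = realised − required = 4.0627% − 5.60570% = -1.54%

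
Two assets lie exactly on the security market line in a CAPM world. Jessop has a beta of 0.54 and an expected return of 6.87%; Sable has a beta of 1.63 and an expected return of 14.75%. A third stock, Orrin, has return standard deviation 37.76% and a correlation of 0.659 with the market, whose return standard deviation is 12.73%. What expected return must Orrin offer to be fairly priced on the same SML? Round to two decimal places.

17.10%

MRP = (14.75% − 6.87%) / (1.63 − 0.54) = 7.2294%
R_f = 6.87% − 0.54 × 7.2294% = 2.9661%
β_Orrin = ρ·σ_i/σ_m = 0.659 × 37.76 / 12.73 = 1.9547
E(R_Orrin) = R_f + β × MRP = 2.9661% + 1.9547 × 7.2294% = 17.10%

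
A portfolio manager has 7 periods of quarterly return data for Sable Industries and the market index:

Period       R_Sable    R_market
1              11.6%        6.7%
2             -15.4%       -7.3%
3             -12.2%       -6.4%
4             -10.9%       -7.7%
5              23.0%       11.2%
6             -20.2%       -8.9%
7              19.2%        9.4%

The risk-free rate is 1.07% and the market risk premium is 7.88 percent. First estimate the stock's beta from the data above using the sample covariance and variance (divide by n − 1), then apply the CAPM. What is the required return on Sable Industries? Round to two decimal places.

16.63%

Mean R_i = (11.6 − 15.4 − 12.2 − 10.9 + 23.0 − 20.2 + 19.2) / 7 = -0.7000%
Mean R_m = (6.7 − 7.3 − 6.4 − 7.7 + 11.2 − 8.9 + 9.4) / 7 = -0.4286%
Σ(R_i − R̄_i)(R_m − R̄_m) = 967.9100  ⇒  Cov = 967.9100 / 6 = 161.3183
Σ(R_m − R̄_m)² = 490.1543  ⇒  Var(R_m) = 490.1543 / 6 = 81.6924
β = Cov / Var(R_m) = 161.3183 / 81.6924 = 1.9747
E(R) = R_f + β × MRP = 1.07% + 1.9747 × 7.88% = 16.63%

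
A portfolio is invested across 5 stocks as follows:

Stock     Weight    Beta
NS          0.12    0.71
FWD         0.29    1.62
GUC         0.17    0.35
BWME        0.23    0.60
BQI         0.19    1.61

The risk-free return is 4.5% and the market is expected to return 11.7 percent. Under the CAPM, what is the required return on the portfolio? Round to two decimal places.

β_P = Σ w_i β_i = 0.12×0.71 + 0.29×1.62 + 0.17×0.35 + 0.23×0.60 + 0.19×1.61 = 1.0584
MRP = 11.7% − 4.5% = 7.20%
E(R_P) = R_f + β_P × MRP = 4.5% + 1.0584 × 7.2% = 12.12%

12.12%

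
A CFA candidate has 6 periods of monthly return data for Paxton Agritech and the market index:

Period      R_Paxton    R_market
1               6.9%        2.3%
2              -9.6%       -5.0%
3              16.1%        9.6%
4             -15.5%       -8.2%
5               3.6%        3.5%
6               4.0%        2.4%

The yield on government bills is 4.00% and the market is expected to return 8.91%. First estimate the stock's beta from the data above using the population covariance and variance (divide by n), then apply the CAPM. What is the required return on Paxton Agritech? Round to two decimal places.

12.74%

Mean R_i = (6.9 − 9.6 + 16.1 − 15.5 + 3.6 + 4.0) / 6 = 0.9167%
Mean R_m = (2.3 − 5.0 + 9.6 − 8.2 + 3.5 + 2.4) / 6 = 0.7667%
Σ(R_i − R̄_i)(R_m − R̄_m) = 363.5133  ⇒  Cov = 363.5133 / 6 = 60.5856
Σ(R_m − R̄_m)² = 204.1733  ⇒  Var(R_m) = 204.1733 / 6 = 34.0289
β = Cov / Var(R_m) = 60.5856 / 34.0289 = 1.7804
MRP = 8.91% − 4.00% = 4.91%
E(R) = R_f + β × MRP = 4.00% + 1.7804 × 4.91% = 12.74%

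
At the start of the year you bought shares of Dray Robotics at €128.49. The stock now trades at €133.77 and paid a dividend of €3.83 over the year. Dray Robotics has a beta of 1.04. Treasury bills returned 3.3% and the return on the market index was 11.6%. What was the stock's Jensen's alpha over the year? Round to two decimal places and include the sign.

Realised HPR = (P1 + D1 − P0) / P0 = (133.77 + 3.83 − 128.49) / 128.49 = 9.11 / 128.49 = 7.0900%
MRP = 11.6% − 3.3% = 8.30%
CAPM required = R_f + β·MRP = 3.3% + 1.04 × 8.3% = 11.9320%
α = realised − required = 7.0900% − 11.9320% = -4.84%

-4.84%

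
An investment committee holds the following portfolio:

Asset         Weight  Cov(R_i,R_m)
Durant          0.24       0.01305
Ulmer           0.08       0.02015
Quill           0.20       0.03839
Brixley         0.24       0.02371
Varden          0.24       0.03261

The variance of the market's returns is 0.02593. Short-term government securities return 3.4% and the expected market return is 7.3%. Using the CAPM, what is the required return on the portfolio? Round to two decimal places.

7.30%

β_Durant = 0.01305 / 0.02593 = 0.5033
β_Ulmer = 0.02015 / 0.02593 = 0.7771
β_Quill = 0.03839 / 0.02593 = 1.4805
β_Brixley = 0.02371 / 0.02593 = 0.9144
β_Varden = 0.03261 / 0.02593 = 1.2576
β_P = Σ w_i β_i = 0.24×0.5033 + 0.08×0.7771 + 0.20×1.4805 + 0.24×0.9144 + 0.24×1.2576 = 1.0003
MRP = 7.3% − 3.4% = 3.90%
E(R_P) = R_f + β_P × MRP = 3.4% + 1.0003 × 3.9% = 7.30%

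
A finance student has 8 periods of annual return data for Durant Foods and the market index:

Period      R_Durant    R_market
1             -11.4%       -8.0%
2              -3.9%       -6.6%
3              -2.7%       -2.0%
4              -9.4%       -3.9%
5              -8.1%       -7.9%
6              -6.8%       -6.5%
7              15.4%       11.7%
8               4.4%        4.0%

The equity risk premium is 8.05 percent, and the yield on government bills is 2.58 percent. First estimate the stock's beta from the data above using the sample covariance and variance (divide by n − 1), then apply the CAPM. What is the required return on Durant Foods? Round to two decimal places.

12.36%

Mean R_i = (-11.4 − 3.9 − 2.7 − 9.4 − 8.1 − 6.8 + 15.4 + 4.4) / 8 = -2.8125%
Mean R_m = (-8.0 − 6.6 − 2.0 − 3.9 − 7.9 − 6.5 + 11.7 + 4.0) / 8 = -2.4000%
Σ(R_i − R̄_i)(R_m − R̄_m) = 410.9700  ⇒  Cov = 410.9700 / 7 = 58.7100
Σ(R_m − R̄_m)² = 338.2400  ⇒  Var(R_m) = 338.2400 / 7 = 48.3200
β = Cov / Var(R_m) = 58.7100 / 48.3200 = 1.2150
E(R) = R_f + β × MRP = 2.58% + 1.2150 × 8.05% = 12.36%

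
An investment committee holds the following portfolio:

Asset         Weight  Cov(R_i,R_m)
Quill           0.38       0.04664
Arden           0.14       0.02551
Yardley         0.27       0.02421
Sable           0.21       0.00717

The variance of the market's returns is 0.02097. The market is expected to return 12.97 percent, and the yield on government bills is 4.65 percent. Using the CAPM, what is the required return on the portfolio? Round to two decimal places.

β_Quill = 0.04664 / 0.02097 = 2.2241
β_Arden = 0.02551 / 0.02097 = 1.2165
β_Yardley = 0.02421 / 0.02097 = 1.1545
β_Sable = 0.00717 / 0.02097 = 0.3419
β_P = Σ w_i β_i = 0.38×2.2241 + 0.14×1.2165 + 0.27×1.1545 + 0.21×0.3419 = 1.3990
MRP = 12.97% − 4.65% = 8.32%
E(R_P) = R_f + β_P × MRP = 4.65% + 1.3990 × 8.32% = 16.29%

16.29%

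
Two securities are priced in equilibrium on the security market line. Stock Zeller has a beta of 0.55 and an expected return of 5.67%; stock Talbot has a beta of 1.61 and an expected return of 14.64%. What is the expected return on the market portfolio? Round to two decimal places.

Both satisfy E(R) = R_f + β·MRP, so the slope of the SML is
MRP = (14.64% − 5.67%) / (1.61 − 0.55) = 8.97% / 1.06 = 8.4623%
R_f = E(R_Zeller) − β_Zeller·MRP = 5.67% − 0.55 × 8.4623% = 1.0157%
E(R_m) = R_f + MRP = 1.0157% + 8.4623% = 9.48%

9.48%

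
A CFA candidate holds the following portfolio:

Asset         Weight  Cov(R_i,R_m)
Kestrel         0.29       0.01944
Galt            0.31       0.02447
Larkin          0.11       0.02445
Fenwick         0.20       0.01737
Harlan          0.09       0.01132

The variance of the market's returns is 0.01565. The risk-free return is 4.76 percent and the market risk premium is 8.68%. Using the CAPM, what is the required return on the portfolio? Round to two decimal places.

β_Kestrel = 0.01944 / 0.01565 = 1.2422
β_Galt = 0.02447 / 0.01565 = 1.5636
β_Larkin = 0.02445 / 0.01565 = 1.5623
β_Fenwick = 0.01737 / 0.01565 = 1.1099
β_Harlan = 0.01132 / 0.01565 = 0.7233
β_P = Σ w_i β_i = 0.29×1.2422 + 0.31×1.5636 + 0.11×1.5623 + 0.20×1.1099 + 0.09×0.7233 = 1.3039
E(R_P) = R_f + β_P × MRP = 4.76% + 1.3039 × 8.68% = 16.08%

16.08%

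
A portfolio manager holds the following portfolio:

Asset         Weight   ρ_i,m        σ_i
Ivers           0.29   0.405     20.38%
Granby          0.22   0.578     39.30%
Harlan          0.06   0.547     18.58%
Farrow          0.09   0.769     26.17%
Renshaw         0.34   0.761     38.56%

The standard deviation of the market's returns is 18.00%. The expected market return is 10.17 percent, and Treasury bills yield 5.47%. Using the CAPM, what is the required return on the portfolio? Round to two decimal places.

10.64%

β_Ivers = 0.405 × 20.38% / 18.00% = 0.4586
β_Granby = 0.578 × 39.30% / 18.00% = 1.2620
β_Harlan = 0.547 × 18.58% / 18.00% = 0.5646
β_Farrow = 0.769 × 26.17% / 18.00% = 1.1180
β_Renshaw = 0.761 × 38.56% / 18.00% = 1.6302
β_P = Σ w_i β_i = 0.29×0.4586 + 0.22×1.2620 + 0.06×0.5646 + 0.09×1.1180 + 0.34×1.6302 = 1.0994
MRP = 10.17% − 5.47% = 4.70%
E(R_P) = R_f + β_P × MRP = 5.47% + 1.0994 × 4.70% = 10.64%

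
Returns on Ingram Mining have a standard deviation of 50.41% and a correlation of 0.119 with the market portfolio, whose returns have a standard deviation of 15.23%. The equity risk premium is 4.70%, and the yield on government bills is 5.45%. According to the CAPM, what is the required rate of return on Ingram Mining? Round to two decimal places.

7.30%

β = ρ × σ_i / σ_m = 0.119 × 50.41% / 15.23% = 0.3939
E(R) = 5.45% + 0.3939 × 4.70% = 7.30%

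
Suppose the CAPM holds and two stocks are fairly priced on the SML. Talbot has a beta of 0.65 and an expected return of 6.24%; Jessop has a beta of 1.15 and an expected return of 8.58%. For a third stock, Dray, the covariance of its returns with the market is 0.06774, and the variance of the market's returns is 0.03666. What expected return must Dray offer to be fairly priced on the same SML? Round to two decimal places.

MRP = (8.58% − 6.24%) / (1.15 − 0.65) = 4.6800%
R_f = 6.24% − 0.65 × 4.6800% = 3.1980%
β_Dray = Cov / Var(R_m) = 0.06774 / 0.03666 = 1.8478
E(R_Dray) = R_f + β × MRP = 3.1980% + 1.8478 × 4.6800% = 11.85%

11.85%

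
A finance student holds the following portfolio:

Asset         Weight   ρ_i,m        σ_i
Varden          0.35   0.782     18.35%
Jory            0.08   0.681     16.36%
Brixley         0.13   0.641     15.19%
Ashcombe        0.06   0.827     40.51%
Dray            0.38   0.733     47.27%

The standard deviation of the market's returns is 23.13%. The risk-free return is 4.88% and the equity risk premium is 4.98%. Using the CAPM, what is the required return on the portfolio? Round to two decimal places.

β_Varden = 0.782 × 18.35% / 23.13% = 0.6204
β_Jory = 0.681 × 16.36% / 23.13% = 0.4817
β_Brixley = 0.641 × 15.19% / 23.13% = 0.4210
β_Ashcombe = 0.827 × 40.51% / 23.13% = 1.4484
β_Dray = 0.733 × 47.27% / 23.13% = 1.4980
β_P = Σ w_i β_i = 0.35×0.6204 + 0.08×0.4817 + 0.13×0.4210 + 0.06×1.4484 + 0.38×1.4980 = 0.9666
E(R_P) = R_f + β_P × MRP = 4.88% + 0.9666 × 4.98% = 9.69%

9.69%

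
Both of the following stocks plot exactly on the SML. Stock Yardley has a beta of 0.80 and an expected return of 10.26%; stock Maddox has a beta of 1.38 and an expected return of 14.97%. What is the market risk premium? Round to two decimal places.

8.12%

Both satisfy E(R) = R_f + β·MRP, so the slope of the SML is
MRP = (14.97% − 10.26%) / (1.38 − 0.80) = 4.71% / 0.58 = 8.1207%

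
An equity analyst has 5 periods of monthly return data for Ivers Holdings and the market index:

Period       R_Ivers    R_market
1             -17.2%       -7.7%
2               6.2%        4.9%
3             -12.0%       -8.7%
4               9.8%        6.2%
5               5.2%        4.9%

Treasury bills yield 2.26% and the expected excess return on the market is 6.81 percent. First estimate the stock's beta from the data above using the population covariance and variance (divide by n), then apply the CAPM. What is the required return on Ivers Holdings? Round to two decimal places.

13.11%

Mean R_i = (-17.2 + 6.2 − 12.0 + 9.8 + 5.2) / 5 = -1.6000%
Mean R_m = (-7.7 + 4.9 − 8.7 + 6.2 + 4.9) / 5 = -0.0800%
Σ(R_i − R̄_i)(R_m − R̄_m) = 352.8200  ⇒  Cov = 352.8200 / 5 = 70.5640
Σ(R_m − R̄_m)² = 221.4080  ⇒  Var(R_m) = 221.4080 / 5 = 44.2816
β = Cov / Var(R_m) = 70.5640 / 44.2816 = 1.5935
E(R) = R_f + β × MRP = 2.26% + 1.5935 × 6.81% = 13.11%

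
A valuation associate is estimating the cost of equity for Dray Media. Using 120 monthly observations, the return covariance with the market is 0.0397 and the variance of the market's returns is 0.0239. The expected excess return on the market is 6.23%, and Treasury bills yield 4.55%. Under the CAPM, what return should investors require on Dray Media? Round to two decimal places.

14.90%

β = Cov(R_i, R_m) / Var(R_m) = 0.0397 / 0.0239 = 1.6611
E(R) = R_f + β × MRP = 4.55% + 1.6611 × 6.23% = 14.90%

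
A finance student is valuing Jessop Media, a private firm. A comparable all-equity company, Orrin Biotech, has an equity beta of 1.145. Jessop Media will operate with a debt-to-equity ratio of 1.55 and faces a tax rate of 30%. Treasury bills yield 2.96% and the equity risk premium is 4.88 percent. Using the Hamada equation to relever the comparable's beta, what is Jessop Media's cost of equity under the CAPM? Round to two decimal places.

14.61%

β_L = β_U × [1 + (1 − t)(D/E)] = 1.145 × [1 + (1 − 0.30) × 1.55]
    = 1.145 × [1 + 0.70 × 1.55] = 1.145 × 2.0850 = 2.3873
E(R) = R_f + β_L × MRP = 2.96% + 2.3873 × 4.88% = 14.61%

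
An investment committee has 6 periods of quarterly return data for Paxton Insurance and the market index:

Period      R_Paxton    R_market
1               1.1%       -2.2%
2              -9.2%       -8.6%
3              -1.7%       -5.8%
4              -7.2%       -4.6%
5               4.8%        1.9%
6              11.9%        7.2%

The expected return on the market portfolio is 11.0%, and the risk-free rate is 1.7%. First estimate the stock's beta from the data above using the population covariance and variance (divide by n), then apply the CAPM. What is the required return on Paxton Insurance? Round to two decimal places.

Mean R_i = (1.1 − 9.2 − 1.7 − 7.2 + 4.8 + 11.9) / 6 = -0.0500%
Mean R_m = (-2.2 − 8.6 − 5.8 − 4.6 + 1.9 + 7.2) / 6 = -2.0167%
Σ(R_i − R̄_i)(R_m − R̄_m) = 213.8750  ⇒  Cov = 213.8750 / 6 = 35.6458
Σ(R_m − R̄_m)² = 164.6483  ⇒  Var(R_m) = 164.6483 / 6 = 27.4414
β = Cov / Var(R_m) = 35.6458 / 27.4414 = 1.2990
MRP = 11.0% − 1.7% = 9.30%
E(R) = R_f + β × MRP = 1.7% + 1.2990 × 9.3% = 13.78%

13.78%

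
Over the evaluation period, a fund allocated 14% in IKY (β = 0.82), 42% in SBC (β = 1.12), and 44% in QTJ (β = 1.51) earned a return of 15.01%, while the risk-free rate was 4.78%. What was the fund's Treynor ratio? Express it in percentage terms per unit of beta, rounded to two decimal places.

8.19%

β_P = 0.14×0.82 + 0.42×1.12 + 0.44×1.51 = 1.2496
Treynor = (R_P − R_f) / β_P = (15.01% − 4.78%) / 1.2496 = 10.23% / 1.2496 = 8.19%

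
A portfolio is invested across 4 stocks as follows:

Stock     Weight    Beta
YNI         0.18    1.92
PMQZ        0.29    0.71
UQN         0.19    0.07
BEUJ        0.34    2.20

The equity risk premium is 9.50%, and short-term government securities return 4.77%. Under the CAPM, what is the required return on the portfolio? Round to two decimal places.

β_P = Σ w_i β_i = 0.18×1.92 + 0.29×0.71 + 0.19×0.07 + 0.34×2.20 = 1.3128
E(R_P) = R_f + β_P × MRP = 4.77% + 1.3128 × 9.50% = 17.24%

17.24%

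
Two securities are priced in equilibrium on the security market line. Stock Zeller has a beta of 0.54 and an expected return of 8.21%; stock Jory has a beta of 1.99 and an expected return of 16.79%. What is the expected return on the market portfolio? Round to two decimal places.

10.93%

Both satisfy E(R) = R_f + β·MRP, so the slope of the SML is
MRP = (16.79% − 8.21%) / (1.99 − 0.54) = 8.58% / 1.45 = 5.9172%
R_f = E(R_Zeller) − β_Zeller·MRP = 8.21% − 0.54 × 5.9172% = 5.0147%
E(R_m) = R_f + MRP = 5.0147% + 5.9172% = 10.93%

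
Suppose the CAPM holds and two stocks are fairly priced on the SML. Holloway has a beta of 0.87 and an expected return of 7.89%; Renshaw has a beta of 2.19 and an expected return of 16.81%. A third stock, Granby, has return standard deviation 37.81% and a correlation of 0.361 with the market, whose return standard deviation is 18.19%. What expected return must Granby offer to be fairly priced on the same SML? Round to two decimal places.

7.08%

MRP = (16.81% − 7.89%) / (2.19 − 0.87) = 6.7576%
R_f = 7.89% − 0.87 × 6.7576% = 2.0109%
β_Granby = ρ·σ_i/σ_m = 0.361 × 37.81 / 18.19 = 0.7504
E(R_Granby) = R_f + β × MRP = 2.0109% + 0.7504 × 6.7576% = 7.08%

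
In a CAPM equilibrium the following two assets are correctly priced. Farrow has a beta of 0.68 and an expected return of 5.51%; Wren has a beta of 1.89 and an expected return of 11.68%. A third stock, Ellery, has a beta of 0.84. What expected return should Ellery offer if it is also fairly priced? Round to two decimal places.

6.33%

MRP (SML slope) = (11.68% − 5.51%) / (1.89 − 0.68) = 6.17% / 1.21 = 5.0992%
R_f (intercept) = 5.51% − 0.68 × 5.0992% = 2.0425%
E(R_Ellery) = R_f + β × MRP = 2.0425% + 0.84 × 5.0992% = 6.33%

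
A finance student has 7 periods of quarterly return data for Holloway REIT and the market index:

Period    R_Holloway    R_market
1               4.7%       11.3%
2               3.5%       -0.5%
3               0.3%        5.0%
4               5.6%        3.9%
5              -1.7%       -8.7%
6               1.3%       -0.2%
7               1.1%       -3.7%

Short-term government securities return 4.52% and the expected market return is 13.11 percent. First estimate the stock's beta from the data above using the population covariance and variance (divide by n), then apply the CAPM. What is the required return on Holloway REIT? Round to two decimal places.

Mean R_i = (4.7 + 3.5 + 0.3 + 5.6 − 1.7 + 1.3 + 1.1) / 7 = 2.1143%
Mean R_m = (11.3 − 0.5 + 5.0 + 3.9 − 8.7 − 0.2 − 3.7) / 7 = 1.0143%
Σ(R_i − R̄_i)(R_m − R̄_m) = 70.1486  ⇒  Cov = 70.1486 / 7 = 10.0212
Σ(R_m − R̄_m)² = 250.3686  ⇒  Var(R_m) = 250.3686 / 7 = 35.7669
β = Cov / Var(R_m) = 10.0212 / 35.7669 = 0.2802
MRP = 13.11% − 4.52% = 8.59%
E(R) = R_f + β × MRP = 4.52% + 0.2802 × 8.59% = 6.93%

6.93%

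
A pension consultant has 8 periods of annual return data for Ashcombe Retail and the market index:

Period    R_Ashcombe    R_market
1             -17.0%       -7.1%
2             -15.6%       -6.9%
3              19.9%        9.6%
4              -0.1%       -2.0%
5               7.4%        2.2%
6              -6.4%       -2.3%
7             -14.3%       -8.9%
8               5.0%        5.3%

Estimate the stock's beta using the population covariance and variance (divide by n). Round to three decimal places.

Mean R_i = (-17.0 − 15.6 + 19.9 − 0.1 + 7.4 − 6.4 − 14.3 + 5.0) / 8 = -2.6375%
Mean R_m = (-7.1 − 6.9 + 9.6 − 2.0 + 2.2 − 2.3 − 8.9 + 5.3) / 8 = -1.2625%
Σ(R_i − R̄_i)(R_m − R̄_m) = 577.7113  ⇒  Cov = 577.7113 / 8 = 72.2139
Σ(R_m − R̄_m)² = 298.8588  ⇒  Var(R_m) = 298.8588 / 8 = 37.3574
β = Cov / Var(R_m) = 72.2139 / 37.3574 = 1.9331

1.933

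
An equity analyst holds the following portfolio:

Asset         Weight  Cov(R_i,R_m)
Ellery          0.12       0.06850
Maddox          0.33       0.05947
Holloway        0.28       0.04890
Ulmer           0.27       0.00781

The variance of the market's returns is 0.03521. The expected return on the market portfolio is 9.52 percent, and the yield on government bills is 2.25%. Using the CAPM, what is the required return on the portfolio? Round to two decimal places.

11.26%

β_Ellery = 0.06850 / 0.03521 = 1.9455
β_Maddox = 0.05947 / 0.03521 = 1.6890
β_Holloway = 0.04890 / 0.03521 = 1.3888
β_Ulmer = 0.00781 / 0.03521 = 0.2218
β_P = Σ w_i β_i = 0.12×1.9455 + 0.33×1.6890 + 0.28×1.3888 + 0.27×0.2218 = 1.2396
MRP = 9.52% − 2.25% = 7.27%
E(R_P) = R_f + β_P × MRP = 2.25% + 1.2396 × 7.27% = 11.26%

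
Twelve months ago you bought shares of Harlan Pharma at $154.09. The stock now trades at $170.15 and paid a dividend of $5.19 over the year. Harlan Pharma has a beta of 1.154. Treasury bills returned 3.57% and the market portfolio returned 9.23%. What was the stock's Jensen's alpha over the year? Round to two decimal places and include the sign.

Realised HPR = (P1 + D1 − P0) / P0 = (170.15 + 5.19 − 154.09) / 154.09 = 21.25 / 154.09 = 13.7906%
MRP = 9.23% − 3.57% = 5.66%
CAPM required = R_f + β·MRP = 3.57% + 1.154 × 5.66% = 10.10164%
α = realised − required = 13.7906% − 10.10164% = +3.69%

+3.69%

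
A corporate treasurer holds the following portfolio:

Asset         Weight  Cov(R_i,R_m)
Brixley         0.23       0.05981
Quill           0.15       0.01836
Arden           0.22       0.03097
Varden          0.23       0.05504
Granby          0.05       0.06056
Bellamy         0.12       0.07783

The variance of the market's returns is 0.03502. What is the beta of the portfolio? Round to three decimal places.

1.381

β_Brixley = 0.05981 / 0.03502 = 1.7079
β_Quill = 0.01836 / 0.03502 = 0.5243
β_Arden = 0.03097 / 0.03502 = 0.8844
β_Varden = 0.05504 / 0.03502 = 1.5717
β_Granby = 0.06056 / 0.03502 = 1.7293
β_Bellamy = 0.07783 / 0.03502 = 2.2224
β_P = Σ w_i β_i = 0.23×1.7079 + 0.15×0.5243 + 0.22×0.8844 + 0.23×1.5717 + 0.05×1.7293 + 0.12×2.2224 = 1.3807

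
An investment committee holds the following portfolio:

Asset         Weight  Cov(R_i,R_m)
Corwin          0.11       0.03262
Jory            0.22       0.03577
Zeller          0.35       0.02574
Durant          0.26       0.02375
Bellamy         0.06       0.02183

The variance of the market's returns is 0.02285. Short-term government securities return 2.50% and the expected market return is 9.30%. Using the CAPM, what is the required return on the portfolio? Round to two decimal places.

β_Corwin = 0.03262 / 0.02285 = 1.4276
β_Jory = 0.03577 / 0.02285 = 1.5654
β_Zeller = 0.02574 / 0.02285 = 1.1265
β_Durant = 0.02375 / 0.02285 = 1.0394
β_Bellamy = 0.02183 / 0.02285 = 0.9554
β_P = Σ w_i β_i = 0.11×1.4276 + 0.22×1.5654 + 0.35×1.1265 + 0.26×1.0394 + 0.06×0.9554 = 1.2233
MRP = 9.30% − 2.50% = 6.80%
E(R_P) = R_f + β_P × MRP = 2.50% + 1.2233 × 6.80% = 10.82%

10.82%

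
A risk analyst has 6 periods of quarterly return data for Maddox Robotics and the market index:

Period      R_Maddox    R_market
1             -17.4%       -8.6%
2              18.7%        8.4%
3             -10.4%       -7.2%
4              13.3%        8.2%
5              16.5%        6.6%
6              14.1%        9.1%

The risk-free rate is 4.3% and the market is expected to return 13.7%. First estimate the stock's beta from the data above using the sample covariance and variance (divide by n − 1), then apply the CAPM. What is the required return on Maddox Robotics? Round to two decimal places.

Mean R_i = (-17.4 + 18.7 − 10.4 + 13.3 + 16.5 + 14.1) / 6 = 5.8000%
Mean R_m = (-8.6 + 8.4 − 7.2 + 8.2 + 6.6 + 9.1) / 6 = 2.7500%
Σ(R_i − R̄_i)(R_m − R̄_m) = 632.1700  ⇒  Cov = 632.1700 / 5 = 126.4340
Σ(R_m − R̄_m)² = 344.5950  ⇒  Var(R_m) = 344.5950 / 5 = 68.9190
β = Cov / Var(R_m) = 126.4340 / 68.9190 = 1.8345
MRP = 13.7% − 4.3% = 9.40%
E(R) = R_f + β × MRP = 4.3% + 1.8345 × 9.4% = 21.54%

21.54%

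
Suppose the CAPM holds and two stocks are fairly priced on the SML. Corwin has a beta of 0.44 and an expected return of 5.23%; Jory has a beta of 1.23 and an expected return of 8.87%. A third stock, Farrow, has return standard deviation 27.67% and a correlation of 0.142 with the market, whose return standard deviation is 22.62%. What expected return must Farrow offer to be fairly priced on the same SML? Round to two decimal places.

4.00%

MRP = (8.87% − 5.23%) / (1.23 − 0.44) = 4.6076%
R_f = 5.23% − 0.44 × 4.6076% = 3.2027%
β_Farrow = ρ·σ_i/σ_m = 0.142 × 27.67 / 22.62 = 0.1737
E(R_Farrow) = R_f + β × MRP = 3.2027% + 0.1737 × 4.6076% = 4.00%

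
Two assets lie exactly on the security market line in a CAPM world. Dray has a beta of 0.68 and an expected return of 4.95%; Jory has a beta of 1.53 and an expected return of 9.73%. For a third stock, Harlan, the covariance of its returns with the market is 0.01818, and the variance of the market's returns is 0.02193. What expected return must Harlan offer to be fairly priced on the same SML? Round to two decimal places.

MRP = (9.73% − 4.95%) / (1.53 − 0.68) = 5.6235%
R_f = 4.95% − 0.68 × 5.6235% = 1.1260%
β_Harlan = Cov / Var(R_m) = 0.01818 / 0.02193 = 0.8290
E(R_Harlan) = R_f + β × MRP = 1.1260% + 0.8290 × 5.6235% = 5.79%

5.79%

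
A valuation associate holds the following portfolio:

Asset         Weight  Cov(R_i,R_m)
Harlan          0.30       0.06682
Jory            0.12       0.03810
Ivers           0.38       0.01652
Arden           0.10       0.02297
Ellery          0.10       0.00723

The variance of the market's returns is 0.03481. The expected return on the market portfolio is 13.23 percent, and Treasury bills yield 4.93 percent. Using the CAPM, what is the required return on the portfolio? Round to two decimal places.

13.02%

β_Harlan = 0.06682 / 0.03481 = 1.9196
β_Jory = 0.03810 / 0.03481 = 1.0945
β_Ivers = 0.01652 / 0.03481 = 0.4746
β_Arden = 0.02297 / 0.03481 = 0.6599
β_Ellery = 0.00723 / 0.03481 = 0.2077
β_P = Σ w_i β_i = 0.30×1.9196 + 0.12×1.0945 + 0.38×0.4746 + 0.10×0.6599 + 0.10×0.2077 = 0.9743
MRP = 13.23% − 4.93% = 8.30%
E(R_P) = R_f + β_P × MRP = 4.93% + 0.9743 × 8.30% = 13.02%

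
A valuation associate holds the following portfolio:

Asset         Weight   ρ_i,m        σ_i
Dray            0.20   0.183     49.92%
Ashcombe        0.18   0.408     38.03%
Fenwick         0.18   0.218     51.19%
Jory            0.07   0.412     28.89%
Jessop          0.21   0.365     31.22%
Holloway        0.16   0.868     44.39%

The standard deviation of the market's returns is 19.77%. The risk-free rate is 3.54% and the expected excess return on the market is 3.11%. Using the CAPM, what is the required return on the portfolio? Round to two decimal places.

6.06%

β_Dray = 0.183 × 49.92% / 19.77% = 0.4621
β_Ashcombe = 0.408 × 38.03% / 19.77% = 0.7848
β_Fenwick = 0.218 × 51.19% / 19.77% = 0.5645
β_Jory = 0.412 × 28.89% / 19.77% = 0.6021
β_Jessop = 0.365 × 31.22% / 19.77% = 0.5764
β_Holloway = 0.868 × 44.39% / 19.77% = 1.9489
β_P = Σ w_i β_i = 0.20×0.4621 + 0.18×0.7848 + 0.18×0.5645 + 0.07×0.6021 + 0.21×0.5764 + 0.16×1.9489 = 0.8103
E(R_P) = R_f + β_P × MRP = 3.54% + 0.8103 × 3.11% = 6.06%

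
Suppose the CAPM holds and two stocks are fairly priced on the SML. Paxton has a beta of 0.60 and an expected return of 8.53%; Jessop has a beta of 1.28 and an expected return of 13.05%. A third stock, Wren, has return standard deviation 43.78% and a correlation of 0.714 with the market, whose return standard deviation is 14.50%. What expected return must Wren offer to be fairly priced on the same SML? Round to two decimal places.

MRP = (13.05% − 8.53%) / (1.28 − 0.60) = 6.6471%
R_f = 8.53% − 0.60 × 6.6471% = 4.5417%
β_Wren = ρ·σ_i/σ_m = 0.714 × 43.78 / 14.50 = 2.1558
E(R_Wren) = R_f + β × MRP = 4.5417% + 2.1558 × 6.6471% = 18.87%

18.87%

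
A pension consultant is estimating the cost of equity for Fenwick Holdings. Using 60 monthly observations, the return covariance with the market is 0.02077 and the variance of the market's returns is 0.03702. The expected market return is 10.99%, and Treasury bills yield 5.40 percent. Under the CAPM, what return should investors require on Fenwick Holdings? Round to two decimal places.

8.54%

β = Cov(R_i, R_m) / Var(R_m) = 0.02077 / 0.03702 = 0.5610
MRP = 10.99% − 5.40% = 5.59%
E(R) = R_f + β × MRP = 5.40% + 0.5610 × 5.59% = 8.54%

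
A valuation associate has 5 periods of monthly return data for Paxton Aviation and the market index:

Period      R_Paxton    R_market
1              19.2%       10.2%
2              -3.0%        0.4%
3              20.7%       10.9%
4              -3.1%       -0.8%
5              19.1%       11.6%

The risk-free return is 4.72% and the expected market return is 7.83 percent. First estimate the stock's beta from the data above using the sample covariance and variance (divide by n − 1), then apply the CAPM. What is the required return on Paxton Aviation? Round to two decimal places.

11.01%

Mean R_i = (19.2 − 3.0 + 20.7 − 3.1 + 19.1) / 5 = 10.5800%
Mean R_m = (10.2 + 0.4 + 10.9 − 0.8 + 11.6) / 5 = 6.4600%
Σ(R_i − R̄_i)(R_m − R̄_m) = 302.5760  ⇒  Cov = 302.5760 / 4 = 75.6440
Σ(R_m − R̄_m)² = 149.5520  ⇒  Var(R_m) = 149.5520 / 4 = 37.3880
β = Cov / Var(R_m) = 75.6440 / 37.3880 = 2.0232
MRP = 7.83% − 4.72% = 3.11%
E(R) = R_f + β × MRP = 4.72% + 2.0232 × 3.11% = 11.01%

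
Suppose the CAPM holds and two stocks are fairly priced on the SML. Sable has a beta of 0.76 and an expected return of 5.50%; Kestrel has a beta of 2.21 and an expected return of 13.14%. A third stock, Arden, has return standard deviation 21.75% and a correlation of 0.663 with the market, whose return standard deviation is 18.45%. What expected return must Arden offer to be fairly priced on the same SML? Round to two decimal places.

MRP = (13.14% − 5.50%) / (2.21 − 0.76) = 5.2690%
R_f = 5.50% − 0.76 × 5.2690% = 1.4956%
β_Arden = ρ·σ_i/σ_m = 0.663 × 21.75 / 18.45 = 0.7816
E(R_Arden) = R_f + β × MRP = 1.4956% + 0.7816 × 5.2690% = 5.61%

5.61%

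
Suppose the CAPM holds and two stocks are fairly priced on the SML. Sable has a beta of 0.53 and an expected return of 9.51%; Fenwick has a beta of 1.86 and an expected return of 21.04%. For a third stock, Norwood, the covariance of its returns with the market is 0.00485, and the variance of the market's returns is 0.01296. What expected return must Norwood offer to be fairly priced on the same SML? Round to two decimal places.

8.16%

MRP = (21.04% − 9.51%) / (1.86 − 0.53) = 8.6692%
R_f = 9.51% − 0.53 × 8.6692% = 4.9153%
β_Norwood = Cov / Var(R_m) = 0.00485 / 0.01296 = 0.3742
E(R_Norwood) = R_f + β × MRP = 4.9153% + 0.3742 × 8.6692% = 8.16%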